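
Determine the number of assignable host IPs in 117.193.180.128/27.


Host bits = 32 - 27 = 5
Total addresses = 2^5 = 32
Usable = total - 2 (network and broadcast)
Usable hosts: 30


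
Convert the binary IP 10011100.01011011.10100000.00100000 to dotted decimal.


10011100 = 156
01011011 = 91
10100000 = 160
00100000 = 32
IP: 156.91.160.32


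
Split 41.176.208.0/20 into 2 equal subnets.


New prefix = 20 + 1 = 21
Each subnet has 2048 addresses
  41.176.208.0/21
  41.176.216.0/21
Subnets: 41.176.208.0/21, 41.176.216.0/21


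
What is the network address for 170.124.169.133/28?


IP:   10101010.01111100.10101001.10000101
Mask: 11111111.11111111.11111111.11110000
AND operation:
Net:  10101010.01111100.10101001.10000000
Network: 170.124.169.128/28


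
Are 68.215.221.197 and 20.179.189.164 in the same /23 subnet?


Mask: 255.255.254.0
68.215.221.197 AND mask = 68.215.220.0
20.179.189.164 AND mask = 20.179.188.0
No, different subnets (68.215.220.0 vs 20.179.188.0)


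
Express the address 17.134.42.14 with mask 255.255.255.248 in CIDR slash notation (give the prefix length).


Binary: 11111111.11111111.11111111.11111000
Count leading 1s
Prefix: /29


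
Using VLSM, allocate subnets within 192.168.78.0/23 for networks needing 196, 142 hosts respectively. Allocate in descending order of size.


196 hosts -> /24 (254 usable): 192.168.78.0/24
142 hosts -> /24 (254 usable): 192.168.79.0/24
Allocation: 192.168.78.0/24 (196 hosts, 254 usable); 192.168.79.0/24 (142 hosts, 254 usable)


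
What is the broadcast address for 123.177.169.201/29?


Network: 123.177.169.200/29
Host bits = 3
Set all host bits to 1:
Broadcast: 123.177.169.207


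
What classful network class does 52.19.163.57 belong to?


First octet: 52
Binary: 00110100
0xxxxxxx -> Class A (1-126)
Class A, default mask 255.0.0.0 (/8)


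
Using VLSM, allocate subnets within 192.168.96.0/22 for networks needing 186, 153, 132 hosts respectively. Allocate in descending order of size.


186 hosts -> /24 (254 usable): 192.168.96.0/24
153 hosts -> /24 (254 usable): 192.168.97.0/24
132 hosts -> /24 (254 usable): 192.168.98.0/24
Allocation: 192.168.96.0/24 (186 hosts, 254 usable); 192.168.97.0/24 (153 hosts, 254 usable); 192.168.98.0/24 (132 hosts, 254 usable)


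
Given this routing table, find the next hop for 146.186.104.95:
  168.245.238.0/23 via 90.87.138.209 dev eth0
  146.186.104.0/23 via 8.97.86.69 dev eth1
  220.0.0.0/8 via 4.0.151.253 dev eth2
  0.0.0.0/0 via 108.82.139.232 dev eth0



Longest prefix match for 146.186.104.95:
  /23 168.245.238.0: no
  /23 146.186.104.0: MATCH
  /8 220.0.0.0: no
  /0 0.0.0.0: MATCH
Selected: next-hop 8.97.86.69 via eth1 (matched /23)


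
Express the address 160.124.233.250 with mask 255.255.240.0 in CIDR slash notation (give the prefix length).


Binary: 11111111.11111111.11110000.00000000
Count leading 1s
Prefix: /20


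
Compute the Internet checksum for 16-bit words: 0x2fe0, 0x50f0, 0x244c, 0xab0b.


Sum all words (with carry folding):
+ 0x2fe0 = 0x2fe0
+ 0x50f0 = 0x80d0
+ 0x244c = 0xa51c
+ 0xab0b = 0x5028
One's complement: ~0x5028
Checksum = 0xafd7


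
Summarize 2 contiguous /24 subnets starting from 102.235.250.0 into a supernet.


Original prefix: /24
Number of subnets: 2 = 2^1
New prefix = 24 - 1 = 23
Supernet: 102.235.250.0/23


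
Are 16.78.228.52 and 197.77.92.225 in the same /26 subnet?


Mask: 255.255.255.192
16.78.228.52 AND mask = 16.78.228.0
197.77.92.225 AND mask = 197.77.92.192
No, different subnets (16.78.228.0 vs 197.77.92.192)


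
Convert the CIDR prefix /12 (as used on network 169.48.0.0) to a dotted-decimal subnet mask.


/12 means 12 network bits, 20 host bits
Binary: 11111111111100000000000000000000
Mask: 255.240.0.0


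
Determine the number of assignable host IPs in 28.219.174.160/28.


Host bits = 32 - 28 = 4
Total addresses = 2^4 = 16
Usable = total - 2 (network and broadcast)
Usable hosts: 14


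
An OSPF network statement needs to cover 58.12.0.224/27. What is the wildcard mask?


Subnet mask: 255.255.255.224
Wildcard = 255.255.255.255 - subnet mask
255 - 255 = 0
255 - 255 = 0
255 - 255 = 0
255 - 224 = 31
Wildcard: 0.0.0.31


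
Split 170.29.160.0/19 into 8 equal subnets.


New prefix = 19 + 3 = 22
Each subnet has 1024 addresses
  170.29.160.0/22
  170.29.164.0/22
  170.29.168.0/22
  170.29.172.0/22
  170.29.176.0/22
  170.29.180.0/22
  170.29.184.0/22
  170.29.188.0/22
Subnets: 170.29.160.0/22, 170.29.164.0/22, 170.29.168.0/22, 170.29.172.0/22, 170.29.176.0/22, 170.29.180.0/22, 170.29.184.0/22, 170.29.188.0/22


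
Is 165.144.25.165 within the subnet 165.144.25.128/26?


Subnet network: 165.144.25.128
Test IP AND mask: 165.144.25.128
Yes, 165.144.25.165 is in 165.144.25.128/26


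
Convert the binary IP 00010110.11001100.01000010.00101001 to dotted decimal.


00010110 = 22
11001100 = 204
01000010 = 66
00101001 = 41
IP: 22.204.66.41


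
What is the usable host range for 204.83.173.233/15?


Network: 204.82.0.0
Broadcast: 204.83.255.255
First usable = network + 1
Last usable = broadcast - 1
Range: 204.82.0.1 to 204.83.255.254


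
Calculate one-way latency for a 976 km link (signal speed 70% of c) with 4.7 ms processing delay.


Speed = 0.7 * 3e5 km/s = 210000 km/s
Propagation delay = 976 / 210000 = 0.0046 s = 4.6476 ms
Processing delay = 4.7 ms
Total one-way latency = 9.3476 ms


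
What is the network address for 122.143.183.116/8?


IP:   01111010.10001111.10110111.01110100
Mask: 11111111.00000000.00000000.00000000
AND operation:
Net:  01111010.00000000.00000000.00000000
Network: 122.0.0.0/8


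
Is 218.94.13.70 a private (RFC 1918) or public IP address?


RFC 1918 private ranges:
  10.0.0.0/8 (10.0.0.0 - 10.255.255.255)
  172.16.0.0/12 (172.16.0.0 - 172.31.255.255)
  192.168.0.0/16 (192.168.0.0 - 192.168.255.255)
Public (not in any RFC 1918 range)


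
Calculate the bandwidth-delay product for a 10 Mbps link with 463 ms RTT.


BDP = bandwidth * RTT
= 10 Mbps * 463 ms
= 10 * 1e6 * 463 / 1000 bits
= 4630000 bits
= 578750 bytes
= 565.1855 KB
BDP = 4630000 bits (578750 bytes)


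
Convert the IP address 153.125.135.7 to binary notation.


153 = 10011001
125 = 01111101
135 = 10000111
7 = 00000111
Binary: 10011001.01111101.10000111.00000111


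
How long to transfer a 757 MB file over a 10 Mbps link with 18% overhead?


Effective throughput = 10 * (1 - 18/100) = 8.2 Mbps
File size in Mb = 757 * 8 = 6056 Mb
Time = 6056 / 8.2
Time = 738.5366 seconds


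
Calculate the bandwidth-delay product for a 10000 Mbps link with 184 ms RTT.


BDP = bandwidth * RTT
= 10000 Mbps * 184 ms
= 10000 * 1e6 * 184 / 1000 bits
= 1840000000 bits
= 230000000 bytes
= 224609.375 KB
BDP = 1840000000 bits (230000000 bytes)


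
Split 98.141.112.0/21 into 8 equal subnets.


New prefix = 21 + 3 = 24
Each subnet has 256 addresses
  98.141.112.0/24
  98.141.113.0/24
  98.141.114.0/24
  98.141.115.0/24
  98.141.116.0/24
  98.141.117.0/24
  98.141.118.0/24
  98.141.119.0/24
Subnets: 98.141.112.0/24, 98.141.113.0/24, 98.141.114.0/24, 98.141.115.0/24, 98.141.116.0/24, 98.141.117.0/24, 98.141.118.0/24, 98.141.119.0/24


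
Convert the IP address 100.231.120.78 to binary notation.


100 = 01100100
231 = 11100111
120 = 01111000
78 = 01001110
Binary: 01100100.11100111.01111000.01001110


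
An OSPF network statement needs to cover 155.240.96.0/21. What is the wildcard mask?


Subnet mask: 255.255.248.0
Wildcard = 255.255.255.255 - subnet mask
255 - 255 = 0
255 - 255 = 0
255 - 248 = 7
255 - 0 = 255
Wildcard: 0.0.7.255


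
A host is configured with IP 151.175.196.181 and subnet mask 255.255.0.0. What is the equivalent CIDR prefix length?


Binary: 11111111.11111111.00000000.00000000
Count leading 1s
Prefix: /16


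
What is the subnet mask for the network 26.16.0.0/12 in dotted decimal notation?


/12 means 12 network bits, 20 host bits
Binary: 11111111111100000000000000000000
Mask: 255.240.0.0


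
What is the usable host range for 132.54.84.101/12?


Network: 132.48.0.0
Broadcast: 132.63.255.255
First usable = network + 1
Last usable = broadcast - 1
Range: 132.48.0.1 to 132.63.255.254


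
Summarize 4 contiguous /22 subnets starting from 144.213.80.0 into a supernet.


Original prefix: /22
Number of subnets: 4 = 2^2
New prefix = 22 - 2 = 20
Supernet: 144.213.80.0/20


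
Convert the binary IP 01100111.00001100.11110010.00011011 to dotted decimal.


01100111 = 103
00001100 = 12
11110010 = 242
00011011 = 27
IP: 103.12.242.27


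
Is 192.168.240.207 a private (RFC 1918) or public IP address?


RFC 1918 private ranges:
  10.0.0.0/8 (10.0.0.0 - 10.255.255.255)
  172.16.0.0/12 (172.16.0.0 - 172.31.255.255)
  192.168.0.0/16 (192.168.0.0 - 192.168.255.255)
Private (in 192.168.0.0/16)


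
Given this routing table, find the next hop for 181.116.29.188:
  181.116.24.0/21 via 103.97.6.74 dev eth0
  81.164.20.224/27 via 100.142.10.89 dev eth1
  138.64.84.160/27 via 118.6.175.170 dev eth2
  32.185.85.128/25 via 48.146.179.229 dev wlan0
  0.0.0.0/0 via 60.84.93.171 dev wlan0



Longest prefix match for 181.116.29.188:
  /21 181.116.24.0: MATCH
  /27 81.164.20.224: no
  /27 138.64.84.160: no
  /25 32.185.85.128: no
  /0 0.0.0.0: MATCH
Selected: next-hop 103.97.6.74 via eth0 (matched /21)


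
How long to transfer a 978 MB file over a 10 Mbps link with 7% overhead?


Effective throughput = 10 * (1 - 7/100) = 9.3 Mbps
File size in Mb = 978 * 8 = 7824 Mb
Time = 7824 / 9.3
Time = 841.2903 seconds


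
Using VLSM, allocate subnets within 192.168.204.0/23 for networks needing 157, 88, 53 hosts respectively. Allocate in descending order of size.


157 hosts -> /24 (254 usable): 192.168.204.0/24
88 hosts -> /25 (126 usable): 192.168.205.0/25
53 hosts -> /26 (62 usable): 192.168.205.128/26
Allocation: 192.168.204.0/24 (157 hosts, 254 usable); 192.168.205.0/25 (88 hosts, 126 usable); 192.168.205.128/26 (53 hosts, 62 usable)


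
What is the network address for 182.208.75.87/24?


IP:   10110110.11010000.01001011.01010111
Mask: 11111111.11111111.11111111.00000000
AND operation:
Net:  10110110.11010000.01001011.00000000
Network: 182.208.75.0/24


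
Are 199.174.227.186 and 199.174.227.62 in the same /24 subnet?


Mask: 255.255.255.0
199.174.227.186 AND mask = 199.174.227.0
199.174.227.62 AND mask = 199.174.227.0
Yes, same subnet (199.174.227.0)


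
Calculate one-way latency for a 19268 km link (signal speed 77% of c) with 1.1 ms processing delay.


Speed = 0.77 * 3e5 km/s = 231000 km/s
Propagation delay = 19268 / 231000 = 0.0834 s = 83.4113 ms
Processing delay = 1.1 ms
Total one-way latency = 84.5113 ms


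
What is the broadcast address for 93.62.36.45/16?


Network: 93.62.0.0/16
Host bits = 16
Set all host bits to 1:
Broadcast: 93.62.255.255


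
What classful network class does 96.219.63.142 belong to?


First octet: 96
Binary: 01100000
0xxxxxxx -> Class A (1-126)
Class A, default mask 255.0.0.0 (/8)


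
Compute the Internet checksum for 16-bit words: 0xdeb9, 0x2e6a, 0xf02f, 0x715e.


Sum all words (with carry folding):
+ 0xdeb9 = 0xdeb9
+ 0x2e6a = 0x0d24
+ 0xf02f = 0xfd53
+ 0x715e = 0x6eb2
One's complement: ~0x6eb2
Checksum = 0x914d


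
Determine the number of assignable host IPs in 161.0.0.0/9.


Host bits = 32 - 9 = 23
Total addresses = 2^23 = 8388608
Usable = total - 2 (network and broadcast)
Usable hosts: 8388606


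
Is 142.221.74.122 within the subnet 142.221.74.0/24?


Subnet network: 142.221.74.0
Test IP AND mask: 142.221.74.0
Yes, 142.221.74.122 is in 142.221.74.0/24


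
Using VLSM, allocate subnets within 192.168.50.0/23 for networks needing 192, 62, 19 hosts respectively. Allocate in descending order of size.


192 hosts -> /24 (254 usable): 192.168.50.0/24
62 hosts -> /26 (62 usable): 192.168.51.0/26
19 hosts -> /27 (30 usable): 192.168.51.64/27
Allocation: 192.168.50.0/24 (192 hosts, 254 usable); 192.168.51.0/26 (62 hosts, 62 usable); 192.168.51.64/27 (19 hosts, 30 usable)


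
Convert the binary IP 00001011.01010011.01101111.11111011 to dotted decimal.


00001011 = 11
01010011 = 83
01101111 = 111
11111011 = 251
IP: 11.83.111.251


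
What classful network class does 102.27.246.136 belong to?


First octet: 102
Binary: 01100110
0xxxxxxx -> Class A (1-126)
Class A, default mask 255.0.0.0 (/8)


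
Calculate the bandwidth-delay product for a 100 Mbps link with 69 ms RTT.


BDP = bandwidth * RTT
= 100 Mbps * 69 ms
= 100 * 1e6 * 69 / 1000 bits
= 6900000 bits
= 862500 bytes
= 842.2852 KB
BDP = 6900000 bits (862500 bytes)


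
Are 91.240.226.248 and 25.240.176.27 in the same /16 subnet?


Mask: 255.255.0.0
91.240.226.248 AND mask = 91.240.0.0
25.240.176.27 AND mask = 25.240.0.0
No, different subnets (91.240.0.0 vs 25.240.0.0)


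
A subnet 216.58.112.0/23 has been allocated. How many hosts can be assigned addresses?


Host bits = 32 - 23 = 9
Total addresses = 2^9 = 512
Usable = total - 2 (network and broadcast)
Usable hosts: 510


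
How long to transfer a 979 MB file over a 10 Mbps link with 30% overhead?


Effective throughput = 10 * (1 - 30/100) = 7 Mbps
File size in Mb = 979 * 8 = 7832 Mb
Time = 7832 / 7
Time = 1118.8571 seconds


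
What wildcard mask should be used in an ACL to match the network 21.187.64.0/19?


Subnet mask: 255.255.224.0
Wildcard = 255.255.255.255 - subnet mask
255 - 255 = 0
255 - 255 = 0
255 - 224 = 31
255 - 0 = 255
Wildcard: 0.0.31.255


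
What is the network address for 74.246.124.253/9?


IP:   01001010.11110110.01111100.11111101
Mask: 11111111.10000000.00000000.00000000
AND operation:
Net:  01001010.10000000.00000000.00000000
Network: 74.128.0.0/9


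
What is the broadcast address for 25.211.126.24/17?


Network: 25.211.0.0/17
Host bits = 15
Set all host bits to 1:
Broadcast: 25.211.127.255


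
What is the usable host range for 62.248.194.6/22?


Network: 62.248.192.0
Broadcast: 62.248.195.255
First usable = network + 1
Last usable = broadcast - 1
Range: 62.248.192.1 to 62.248.195.254


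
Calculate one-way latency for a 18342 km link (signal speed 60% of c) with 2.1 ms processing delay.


Speed = 0.6 * 3e5 km/s = 180000 km/s
Propagation delay = 18342 / 180000 = 0.1019 s = 101.9 ms
Processing delay = 2.1 ms
Total one-way latency = 104 ms


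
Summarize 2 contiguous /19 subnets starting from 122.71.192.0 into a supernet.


Original prefix: /19
Number of subnets: 2 = 2^1
New prefix = 19 - 1 = 18
Supernet: 122.71.192.0/18


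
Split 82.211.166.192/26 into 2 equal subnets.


New prefix = 26 + 1 = 27
Each subnet has 32 addresses
  82.211.166.192/27
  82.211.166.224/27
Subnets: 82.211.166.192/27, 82.211.166.224/27


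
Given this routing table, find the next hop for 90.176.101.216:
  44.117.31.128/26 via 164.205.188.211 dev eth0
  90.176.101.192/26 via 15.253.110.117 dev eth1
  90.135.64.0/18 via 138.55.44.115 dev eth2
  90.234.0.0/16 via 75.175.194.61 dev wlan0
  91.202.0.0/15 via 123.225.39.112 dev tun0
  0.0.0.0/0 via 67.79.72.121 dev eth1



Longest prefix match for 90.176.101.216:
  /26 44.117.31.128: no
  /26 90.176.101.192: MATCH
  /18 90.135.64.0: no
  /16 90.234.0.0: no
  /15 91.202.0.0: no
  /0 0.0.0.0: MATCH
Selected: next-hop 15.253.110.117 via eth1 (matched /26)


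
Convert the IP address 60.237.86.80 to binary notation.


60 = 00111100
237 = 11101101
86 = 01010110
80 = 01010000
Binary: 00111100.11101101.01010110.01010000


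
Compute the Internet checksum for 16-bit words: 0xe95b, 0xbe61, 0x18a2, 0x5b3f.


Sum all words (with carry folding):
+ 0xe95b = 0xe95b
+ 0xbe61 = 0xa7bd
+ 0x18a2 = 0xc05f
+ 0x5b3f = 0x1b9f
One's complement: ~0x1b9f
Checksum = 0xe460


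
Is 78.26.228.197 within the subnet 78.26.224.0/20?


Subnet network: 78.26.224.0
Test IP AND mask: 78.26.224.0
Yes, 78.26.228.197 is in 78.26.224.0/20


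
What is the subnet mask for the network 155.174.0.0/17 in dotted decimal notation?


/17 means 17 network bits, 15 host bits
Binary: 11111111111111111000000000000000
Mask: 255.255.128.0


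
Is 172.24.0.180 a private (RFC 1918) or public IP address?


RFC 1918 private ranges:
  10.0.0.0/8 (10.0.0.0 - 10.255.255.255)
  172.16.0.0/12 (172.16.0.0 - 172.31.255.255)
  192.168.0.0/16 (192.168.0.0 - 192.168.255.255)
Private (in 172.16.0.0/12)


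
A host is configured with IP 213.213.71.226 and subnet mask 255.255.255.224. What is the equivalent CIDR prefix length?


Binary: 11111111.11111111.11111111.11100000
Count leading 1s
Prefix: /27


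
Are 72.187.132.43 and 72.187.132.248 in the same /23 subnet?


Mask: 255.255.254.0
72.187.132.43 AND mask = 72.187.132.0
72.187.132.248 AND mask = 72.187.132.0
Yes, same subnet (72.187.132.0)


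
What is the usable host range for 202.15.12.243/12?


Network: 202.0.0.0
Broadcast: 202.15.255.255
First usable = network + 1
Last usable = broadcast - 1
Range: 202.0.0.1 to 202.15.255.254


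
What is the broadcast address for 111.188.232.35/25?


Network: 111.188.232.0/25
Host bits = 7
Set all host bits to 1:
Broadcast: 111.188.232.127


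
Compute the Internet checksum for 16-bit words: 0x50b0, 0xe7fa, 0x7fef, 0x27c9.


Sum all words (with carry folding):
+ 0x50b0 = 0x50b0
+ 0xe7fa = 0x38ab
+ 0x7fef = 0xb89a
+ 0x27c9 = 0xe063
One's complement: ~0xe063
Checksum = 0x1f9c


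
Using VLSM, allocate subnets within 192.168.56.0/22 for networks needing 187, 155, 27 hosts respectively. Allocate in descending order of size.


187 hosts -> /24 (254 usable): 192.168.56.0/24
155 hosts -> /24 (254 usable): 192.168.57.0/24
27 hosts -> /27 (30 usable): 192.168.58.0/27
Allocation: 192.168.56.0/24 (187 hosts, 254 usable); 192.168.57.0/24 (155 hosts, 254 usable); 192.168.58.0/27 (27 hosts, 30 usable)


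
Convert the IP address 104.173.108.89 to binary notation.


104 = 01101000
173 = 10101101
108 = 01101100
89 = 01011001
Binary: 01101000.10101101.01101100.01011001


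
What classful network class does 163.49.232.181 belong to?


First octet: 163
Binary: 10100011
10xxxxxx -> Class B (128-191)
Class B, default mask 255.255.0.0 (/16)


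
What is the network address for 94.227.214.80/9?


IP:   01011110.11100011.11010110.01010000
Mask: 11111111.10000000.00000000.00000000
AND operation:
Net:  01011110.10000000.00000000.00000000
Network: 94.128.0.0/9


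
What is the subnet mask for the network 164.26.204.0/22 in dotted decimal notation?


/22 means 22 network bits, 10 host bits
Binary: 11111111111111111111110000000000
Mask: 255.255.252.0


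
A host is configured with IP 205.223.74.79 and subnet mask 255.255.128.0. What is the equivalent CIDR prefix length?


Binary: 11111111.11111111.10000000.00000000
Count leading 1s
Prefix: /17


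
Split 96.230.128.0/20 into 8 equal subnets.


New prefix = 20 + 3 = 23
Each subnet has 512 addresses
  96.230.128.0/23
  96.230.130.0/23
  96.230.132.0/23
  96.230.134.0/23
  96.230.136.0/23
  96.230.138.0/23
  96.230.140.0/23
  96.230.142.0/23
Subnets: 96.230.128.0/23, 96.230.130.0/23, 96.230.132.0/23, 96.230.134.0/23, 96.230.136.0/23, 96.230.138.0/23, 96.230.140.0/23, 96.230.142.0/23


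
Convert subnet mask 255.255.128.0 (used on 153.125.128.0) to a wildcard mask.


Subnet mask: 255.255.128.0
Wildcard = 255.255.255.255 - subnet mask
255 - 255 = 0
255 - 255 = 0
255 - 128 = 127
255 - 0 = 255
Wildcard: 0.0.127.255


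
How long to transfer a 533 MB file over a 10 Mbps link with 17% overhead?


Effective throughput = 10 * (1 - 17/100) = 8.3 Mbps
File size in Mb = 533 * 8 = 4264 Mb
Time = 4264 / 8.3
Time = 513.7349 seconds


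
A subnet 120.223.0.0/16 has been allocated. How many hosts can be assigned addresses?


Host bits = 32 - 16 = 16
Total addresses = 2^16 = 65536
Usable = total - 2 (network and broadcast)
Usable hosts: 65534


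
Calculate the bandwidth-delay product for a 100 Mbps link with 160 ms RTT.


BDP = bandwidth * RTT
= 100 Mbps * 160 ms
= 100 * 1e6 * 160 / 1000 bits
= 16000000 bits
= 2000000 bytes
= 1953.125 KB
BDP = 16000000 bits (2000000 bytes)


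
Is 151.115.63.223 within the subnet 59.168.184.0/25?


Subnet network: 59.168.184.0
Test IP AND mask: 151.115.63.128
No, 151.115.63.223 is not in 59.168.184.0/25


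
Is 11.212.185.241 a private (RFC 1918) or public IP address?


RFC 1918 private ranges:
  10.0.0.0/8 (10.0.0.0 - 10.255.255.255)
  172.16.0.0/12 (172.16.0.0 - 172.31.255.255)
  192.168.0.0/16 (192.168.0.0 - 192.168.255.255)
Public (not in any RFC 1918 range)


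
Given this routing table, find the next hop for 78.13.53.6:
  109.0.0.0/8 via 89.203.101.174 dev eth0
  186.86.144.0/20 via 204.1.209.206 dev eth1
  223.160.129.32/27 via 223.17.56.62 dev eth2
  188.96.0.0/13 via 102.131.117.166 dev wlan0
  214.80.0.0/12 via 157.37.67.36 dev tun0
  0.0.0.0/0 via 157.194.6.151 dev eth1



Longest prefix match for 78.13.53.6:
  /8 109.0.0.0: no
  /20 186.86.144.0: no
  /27 223.160.129.32: no
  /13 188.96.0.0: no
  /12 214.80.0.0: no
  /0 0.0.0.0: MATCH
Selected: next-hop 157.194.6.151 via eth1 (matched /0)


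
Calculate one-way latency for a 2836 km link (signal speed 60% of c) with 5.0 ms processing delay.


Speed = 0.6 * 3e5 km/s = 180000 km/s
Propagation delay = 2836 / 180000 = 0.0158 s = 15.7556 ms
Processing delay = 5.0 ms
Total one-way latency = 20.7556 ms


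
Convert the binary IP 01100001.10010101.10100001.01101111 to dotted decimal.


01100001 = 97
10010101 = 149
10100001 = 161
01101111 = 111
IP: 97.149.161.111


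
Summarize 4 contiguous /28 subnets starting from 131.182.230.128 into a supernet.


Original prefix: /28
Number of subnets: 4 = 2^2
New prefix = 28 - 2 = 26
Supernet: 131.182.230.128/26


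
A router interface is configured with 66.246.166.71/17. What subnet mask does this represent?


/17 means 17 network bits, 15 host bits
Binary: 11111111111111111000000000000000
Mask: 255.255.128.0


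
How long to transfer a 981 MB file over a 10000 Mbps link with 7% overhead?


Effective throughput = 10000 * (1 - 7/100) = 9300 Mbps
File size in Mb = 981 * 8 = 7848 Mb
Time = 7848 / 9300
Time = 0.8439 seconds


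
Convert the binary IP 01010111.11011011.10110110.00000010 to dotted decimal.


01010111 = 87
11011011 = 219
10110110 = 182
00000010 = 2
IP: 87.219.182.2


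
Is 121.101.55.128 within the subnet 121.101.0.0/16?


Subnet network: 121.101.0.0
Test IP AND mask: 121.101.0.0
Yes, 121.101.55.128 is in 121.101.0.0/16


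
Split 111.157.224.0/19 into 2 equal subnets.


New prefix = 19 + 1 = 20
Each subnet has 4096 addresses
  111.157.224.0/20
  111.157.240.0/20
Subnets: 111.157.224.0/20, 111.157.240.0/20


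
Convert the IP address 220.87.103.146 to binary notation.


220 = 11011100
87 = 01010111
103 = 01100111
146 = 10010010
Binary: 11011100.01010111.01100111.10010010


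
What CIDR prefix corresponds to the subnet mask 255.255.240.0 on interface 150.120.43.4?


Binary: 11111111.11111111.11110000.00000000
Count leading 1s
Prefix: /20


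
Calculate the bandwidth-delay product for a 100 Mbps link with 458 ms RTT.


BDP = bandwidth * RTT
= 100 Mbps * 458 ms
= 100 * 1e6 * 458 / 1000 bits
= 45800000 bits
= 5725000 bytes
= 5590.8203 KB
BDP = 45800000 bits (5725000 bytes)


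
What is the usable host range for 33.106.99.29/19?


Network: 33.106.96.0
Broadcast: 33.106.127.255
First usable = network + 1
Last usable = broadcast - 1
Range: 33.106.96.1 to 33.106.127.254


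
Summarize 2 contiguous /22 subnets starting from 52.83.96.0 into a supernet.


Original prefix: /22
Number of subnets: 2 = 2^1
New prefix = 22 - 1 = 21
Supernet: 52.83.96.0/21


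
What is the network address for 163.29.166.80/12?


IP:   10100011.00011101.10100110.01010000
Mask: 11111111.11110000.00000000.00000000
AND operation:
Net:  10100011.00010000.00000000.00000000
Network: 163.16.0.0/12


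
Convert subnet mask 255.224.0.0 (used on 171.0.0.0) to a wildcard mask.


Subnet mask: 255.224.0.0
Wildcard = 255.255.255.255 - subnet mask
255 - 255 = 0
255 - 224 = 31
255 - 0 = 255
255 - 0 = 255
Wildcard: 0.31.255.255


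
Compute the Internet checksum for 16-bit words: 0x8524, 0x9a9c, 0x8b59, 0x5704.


Sum all words (with carry folding):
+ 0x8524 = 0x8524
+ 0x9a9c = 0x1fc1
+ 0x8b59 = 0xab1a
+ 0x5704 = 0x021f
One's complement: ~0x021f
Checksum = 0xfde0


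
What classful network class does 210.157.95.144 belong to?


First octet: 210
Binary: 11010010
110xxxxx -> Class C (192-223)
Class C, default mask 255.255.255.0 (/24)


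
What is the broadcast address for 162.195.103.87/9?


Network: 162.128.0.0/9
Host bits = 23
Set all host bits to 1:
Broadcast: 162.255.255.255


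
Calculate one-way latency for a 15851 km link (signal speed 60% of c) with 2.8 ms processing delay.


Speed = 0.6 * 3e5 km/s = 180000 km/s
Propagation delay = 15851 / 180000 = 0.0881 s = 88.0611 ms
Processing delay = 2.8 ms
Total one-way latency = 90.8611 ms


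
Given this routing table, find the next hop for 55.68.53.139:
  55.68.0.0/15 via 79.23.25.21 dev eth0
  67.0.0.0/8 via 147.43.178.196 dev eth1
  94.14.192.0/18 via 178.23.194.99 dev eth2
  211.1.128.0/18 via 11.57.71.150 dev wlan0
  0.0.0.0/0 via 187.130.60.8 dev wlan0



Longest prefix match for 55.68.53.139:
  /15 55.68.0.0: MATCH
  /8 67.0.0.0: no
  /18 94.14.192.0: no
  /18 211.1.128.0: no
  /0 0.0.0.0: MATCH
Selected: next-hop 79.23.25.21 via eth0 (matched /15)


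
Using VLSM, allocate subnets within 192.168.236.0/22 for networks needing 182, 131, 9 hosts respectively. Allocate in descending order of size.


182 hosts -> /24 (254 usable): 192.168.236.0/24
131 hosts -> /24 (254 usable): 192.168.237.0/24
9 hosts -> /28 (14 usable): 192.168.238.0/28
Allocation: 192.168.236.0/24 (182 hosts, 254 usable); 192.168.237.0/24 (131 hosts, 254 usable); 192.168.238.0/28 (9 hosts, 14 usable)


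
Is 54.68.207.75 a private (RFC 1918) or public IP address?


RFC 1918 private ranges:
  10.0.0.0/8 (10.0.0.0 - 10.255.255.255)
  172.16.0.0/12 (172.16.0.0 - 172.31.255.255)
  192.168.0.0/16 (192.168.0.0 - 192.168.255.255)
Public (not in any RFC 1918 range)


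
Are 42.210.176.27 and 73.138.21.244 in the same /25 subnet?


Mask: 255.255.255.128
42.210.176.27 AND mask = 42.210.176.0
73.138.21.244 AND mask = 73.138.21.128
No, different subnets (42.210.176.0 vs 73.138.21.128)


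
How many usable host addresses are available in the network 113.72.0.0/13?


Host bits = 32 - 13 = 19
Total addresses = 2^19 = 524288
Usable = total - 2 (network and broadcast)
Usable hosts: 524286


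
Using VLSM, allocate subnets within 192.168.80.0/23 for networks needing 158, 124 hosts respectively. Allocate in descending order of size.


158 hosts -> /24 (254 usable): 192.168.80.0/24
124 hosts -> /25 (126 usable): 192.168.81.0/25
Allocation: 192.168.80.0/24 (158 hosts, 254 usable); 192.168.81.0/25 (124 hosts, 126 usable)


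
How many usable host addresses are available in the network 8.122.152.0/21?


Host bits = 32 - 21 = 11
Total addresses = 2^11 = 2048
Usable = total - 2 (network and broadcast)
Usable hosts: 2046


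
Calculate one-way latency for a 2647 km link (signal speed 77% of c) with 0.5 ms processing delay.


Speed = 0.77 * 3e5 km/s = 231000 km/s
Propagation delay = 2647 / 231000 = 0.0115 s = 11.4589 ms
Processing delay = 0.5 ms
Total one-way latency = 11.9589 ms


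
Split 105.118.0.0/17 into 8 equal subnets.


New prefix = 17 + 3 = 20
Each subnet has 4096 addresses
  105.118.0.0/20
  105.118.16.0/20
  105.118.32.0/20
  105.118.48.0/20
  105.118.64.0/20
  105.118.80.0/20
  105.118.96.0/20
  105.118.112.0/20
Subnets: 105.118.0.0/20, 105.118.16.0/20, 105.118.32.0/20, 105.118.48.0/20, 105.118.64.0/20, 105.118.80.0/20, 105.118.96.0/20, 105.118.112.0/20


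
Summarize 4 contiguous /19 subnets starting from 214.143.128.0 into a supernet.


Original prefix: /19
Number of subnets: 4 = 2^2
New prefix = 19 - 2 = 17
Supernet: 214.143.128.0/17


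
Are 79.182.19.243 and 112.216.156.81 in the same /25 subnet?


Mask: 255.255.255.128
79.182.19.243 AND mask = 79.182.19.128
112.216.156.81 AND mask = 112.216.156.0
No, different subnets (79.182.19.128 vs 112.216.156.0)


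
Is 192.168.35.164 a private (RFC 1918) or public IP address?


RFC 1918 private ranges:
  10.0.0.0/8 (10.0.0.0 - 10.255.255.255)
  172.16.0.0/12 (172.16.0.0 - 172.31.255.255)
  192.168.0.0/16 (192.168.0.0 - 192.168.255.255)
Private (in 192.168.0.0/16)


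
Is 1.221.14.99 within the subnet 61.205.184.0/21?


Subnet network: 61.205.184.0
Test IP AND mask: 1.221.8.0
No, 1.221.14.99 is not in 61.205.184.0/21


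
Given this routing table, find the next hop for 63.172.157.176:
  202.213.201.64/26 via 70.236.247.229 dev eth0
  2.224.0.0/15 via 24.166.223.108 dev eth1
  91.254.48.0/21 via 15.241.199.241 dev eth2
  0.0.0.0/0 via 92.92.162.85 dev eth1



Longest prefix match for 63.172.157.176:
  /26 202.213.201.64: no
  /15 2.224.0.0: no
  /21 91.254.48.0: no
  /0 0.0.0.0: MATCH
Selected: next-hop 92.92.162.85 via eth1 (matched /0)


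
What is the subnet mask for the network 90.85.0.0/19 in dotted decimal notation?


/19 means 19 network bits, 13 host bits
Binary: 11111111111111111110000000000000
Mask: 255.255.224.0


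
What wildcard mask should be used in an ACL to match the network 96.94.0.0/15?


Subnet mask: 255.254.0.0
Wildcard = 255.255.255.255 - subnet mask
255 - 255 = 0
255 - 254 = 1
255 - 0 = 255
255 - 0 = 255
Wildcard: 0.1.255.255


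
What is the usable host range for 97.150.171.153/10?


Network: 97.128.0.0
Broadcast: 97.191.255.255
First usable = network + 1
Last usable = broadcast - 1
Range: 97.128.0.1 to 97.191.255.254


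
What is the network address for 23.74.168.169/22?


IP:   00010111.01001010.10101000.10101001
Mask: 11111111.11111111.11111100.00000000
AND operation:
Net:  00010111.01001010.10101000.00000000
Network: 23.74.168.0/22


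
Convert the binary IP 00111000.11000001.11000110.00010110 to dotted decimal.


00111000 = 56
11000001 = 193
11000110 = 198
00010110 = 22
IP: 56.193.198.22


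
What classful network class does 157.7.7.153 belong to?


First octet: 157
Binary: 10011101
10xxxxxx -> Class B (128-191)
Class B, default mask 255.255.0.0 (/16)


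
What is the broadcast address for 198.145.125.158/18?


Network: 198.145.64.0/18
Host bits = 14
Set all host bits to 1:
Broadcast: 198.145.127.255


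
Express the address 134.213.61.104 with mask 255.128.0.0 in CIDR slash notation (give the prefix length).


Binary: 11111111.10000000.00000000.00000000
Count leading 1s
Prefix: /9


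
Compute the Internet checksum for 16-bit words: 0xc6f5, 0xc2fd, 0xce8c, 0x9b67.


Sum all words (with carry folding):
+ 0xc6f5 = 0xc6f5
+ 0xc2fd = 0x89f3
+ 0xce8c = 0x5880
+ 0x9b67 = 0xf3e7
One's complement: ~0xf3e7
Checksum = 0x0c18


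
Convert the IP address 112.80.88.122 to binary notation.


112 = 01110000
80 = 01010000
88 = 01011000
122 = 01111010
Binary: 01110000.01010000.01011000.01111010


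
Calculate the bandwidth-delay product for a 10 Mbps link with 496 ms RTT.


BDP = bandwidth * RTT
= 10 Mbps * 496 ms
= 10 * 1e6 * 496 / 1000 bits
= 4960000 bits
= 620000 bytes
= 605.4688 KB
BDP = 4960000 bits (620000 bytes)


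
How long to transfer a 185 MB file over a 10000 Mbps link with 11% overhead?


Effective throughput = 10000 * (1 - 11/100) = 8900 Mbps
File size in Mb = 185 * 8 = 1480 Mb
Time = 1480 / 8900
Time = 0.1663 seconds


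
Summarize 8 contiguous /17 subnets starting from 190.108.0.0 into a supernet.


Original prefix: /17
Number of subnets: 8 = 2^3
New prefix = 17 - 3 = 14
Supernet: 190.108.0.0/14


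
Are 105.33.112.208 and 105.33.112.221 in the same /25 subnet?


Mask: 255.255.255.128
105.33.112.208 AND mask = 105.33.112.128
105.33.112.221 AND mask = 105.33.112.128
Yes, same subnet (105.33.112.128)


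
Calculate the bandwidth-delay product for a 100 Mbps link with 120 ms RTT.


BDP = bandwidth * RTT
= 100 Mbps * 120 ms
= 100 * 1e6 * 120 / 1000 bits
= 12000000 bits
= 1500000 bytes
= 1464.8438 KB
BDP = 12000000 bits (1500000 bytes)


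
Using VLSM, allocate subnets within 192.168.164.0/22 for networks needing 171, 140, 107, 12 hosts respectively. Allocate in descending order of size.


171 hosts -> /24 (254 usable): 192.168.164.0/24
140 hosts -> /24 (254 usable): 192.168.165.0/24
107 hosts -> /25 (126 usable): 192.168.166.0/25
12 hosts -> /28 (14 usable): 192.168.166.128/28
Allocation: 192.168.164.0/24 (171 hosts, 254 usable); 192.168.165.0/24 (140 hosts, 254 usable); 192.168.166.0/25 (107 hosts, 126 usable); 192.168.166.128/28 (12 hosts, 14 usable)


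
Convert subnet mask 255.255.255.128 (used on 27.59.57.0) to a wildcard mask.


Subnet mask: 255.255.255.128
Wildcard = 255.255.255.255 - subnet mask
255 - 255 = 0
255 - 255 = 0
255 - 255 = 0
255 - 128 = 127
Wildcard: 0.0.0.127


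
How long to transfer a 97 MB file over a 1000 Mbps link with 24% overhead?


Effective throughput = 1000 * (1 - 24/100) = 760 Mbps
File size in Mb = 97 * 8 = 776 Mb
Time = 776 / 760
Time = 1.0211 seconds


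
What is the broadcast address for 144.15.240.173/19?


Network: 144.15.224.0/19
Host bits = 13
Set all host bits to 1:
Broadcast: 144.15.255.255


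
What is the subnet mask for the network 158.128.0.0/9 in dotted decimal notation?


/9 means 9 network bits, 23 host bits
Binary: 11111111100000000000000000000000
Mask: 255.128.0.0


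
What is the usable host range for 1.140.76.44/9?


Network: 1.128.0.0
Broadcast: 1.255.255.255
First usable = network + 1
Last usable = broadcast - 1
Range: 1.128.0.1 to 1.255.255.254


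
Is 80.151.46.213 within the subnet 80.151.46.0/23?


Subnet network: 80.151.46.0
Test IP AND mask: 80.151.46.0
Yes, 80.151.46.213 is in 80.151.46.0/23


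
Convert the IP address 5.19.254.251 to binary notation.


5 = 00000101
19 = 00010011
254 = 11111110
251 = 11111011
Binary: 00000101.00010011.11111110.11111011


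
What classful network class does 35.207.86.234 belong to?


First octet: 35
Binary: 00100011
0xxxxxxx -> Class A (1-126)
Class A, default mask 255.0.0.0 (/8)


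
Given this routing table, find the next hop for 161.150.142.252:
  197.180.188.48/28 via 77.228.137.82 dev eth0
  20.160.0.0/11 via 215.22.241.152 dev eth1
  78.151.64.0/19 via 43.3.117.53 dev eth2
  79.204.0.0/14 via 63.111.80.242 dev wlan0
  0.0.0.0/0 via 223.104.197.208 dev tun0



Longest prefix match for 161.150.142.252:
  /28 197.180.188.48: no
  /11 20.160.0.0: no
  /19 78.151.64.0: no
  /14 79.204.0.0: no
  /0 0.0.0.0: MATCH
Selected: next-hop 223.104.197.208 via tun0 (matched /0)


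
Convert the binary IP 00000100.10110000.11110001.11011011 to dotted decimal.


00000100 = 4
10110000 = 176
11110001 = 241
11011011 = 219
IP: 4.176.241.219


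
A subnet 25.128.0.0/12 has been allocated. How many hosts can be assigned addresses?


Host bits = 32 - 12 = 20
Total addresses = 2^20 = 1048576
Usable = total - 2 (network and broadcast)
Usable hosts: 1048574


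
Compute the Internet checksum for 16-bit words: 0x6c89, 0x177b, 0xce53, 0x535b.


Sum all words (with carry folding):
+ 0x6c89 = 0x6c89
+ 0x177b = 0x8404
+ 0xce53 = 0x5258
+ 0x535b = 0xa5b3
One's complement: ~0xa5b3
Checksum = 0x5a4c


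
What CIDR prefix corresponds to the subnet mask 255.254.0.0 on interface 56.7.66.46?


Binary: 11111111.11111110.00000000.00000000
Count leading 1s
Prefix: /15


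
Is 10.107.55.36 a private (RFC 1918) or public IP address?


RFC 1918 private ranges:
  10.0.0.0/8 (10.0.0.0 - 10.255.255.255)
  172.16.0.0/12 (172.16.0.0 - 172.31.255.255)
  192.168.0.0/16 (192.168.0.0 - 192.168.255.255)
Private (in 10.0.0.0/8)


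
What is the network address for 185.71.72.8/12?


IP:   10111001.01000111.01001000.00001000
Mask: 11111111.11110000.00000000.00000000
AND operation:
Net:  10111001.01000000.00000000.00000000
Network: 185.64.0.0/12


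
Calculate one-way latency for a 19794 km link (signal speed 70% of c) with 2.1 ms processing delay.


Speed = 0.7 * 3e5 km/s = 210000 km/s
Propagation delay = 19794 / 210000 = 0.0943 s = 94.2571 ms
Processing delay = 2.1 ms
Total one-way latency = 96.3571 ms


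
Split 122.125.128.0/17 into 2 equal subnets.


New prefix = 17 + 1 = 18
Each subnet has 16384 addresses
  122.125.128.0/18
  122.125.192.0/18
Subnets: 122.125.128.0/18, 122.125.192.0/18


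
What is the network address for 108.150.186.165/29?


IP:   01101100.10010110.10111010.10100101
Mask: 11111111.11111111.11111111.11111000
AND operation:
Net:  01101100.10010110.10111010.10100000
Network: 108.150.186.160/29


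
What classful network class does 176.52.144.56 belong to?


First octet: 176
Binary: 10110000
10xxxxxx -> Class B (128-191)
Class B, default mask 255.255.0.0 (/16)


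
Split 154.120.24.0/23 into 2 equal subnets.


New prefix = 23 + 1 = 24
Each subnet has 256 addresses
  154.120.24.0/24
  154.120.25.0/24
Subnets: 154.120.24.0/24, 154.120.25.0/24


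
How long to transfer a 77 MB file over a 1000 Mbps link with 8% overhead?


Effective throughput = 1000 * (1 - 8/100) = 920 Mbps
File size in Mb = 77 * 8 = 616 Mb
Time = 616 / 920
Time = 0.6696 seconds


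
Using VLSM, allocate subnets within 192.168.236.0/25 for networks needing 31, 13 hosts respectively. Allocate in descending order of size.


31 hosts -> /26 (62 usable): 192.168.236.0/26
13 hosts -> /28 (14 usable): 192.168.236.64/28
Allocation: 192.168.236.0/26 (31 hosts, 62 usable); 192.168.236.64/28 (13 hosts, 14 usable)


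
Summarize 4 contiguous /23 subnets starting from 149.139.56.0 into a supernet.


Original prefix: /23
Number of subnets: 4 = 2^2
New prefix = 23 - 2 = 21
Supernet: 149.139.56.0/21


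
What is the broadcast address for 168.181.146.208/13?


Network: 168.176.0.0/13
Host bits = 19
Set all host bits to 1:
Broadcast: 168.183.255.255


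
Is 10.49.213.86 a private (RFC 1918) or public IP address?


RFC 1918 private ranges:
  10.0.0.0/8 (10.0.0.0 - 10.255.255.255)
  172.16.0.0/12 (172.16.0.0 - 172.31.255.255)
  192.168.0.0/16 (192.168.0.0 - 192.168.255.255)
Private (in 10.0.0.0/8)


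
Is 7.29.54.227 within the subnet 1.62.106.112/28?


Subnet network: 1.62.106.112
Test IP AND mask: 7.29.54.224
No, 7.29.54.227 is not in 1.62.106.112/28


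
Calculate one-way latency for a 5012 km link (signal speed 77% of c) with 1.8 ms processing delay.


Speed = 0.77 * 3e5 km/s = 231000 km/s
Propagation delay = 5012 / 231000 = 0.0217 s = 21.697 ms
Processing delay = 1.8 ms
Total one-way latency = 23.497 ms


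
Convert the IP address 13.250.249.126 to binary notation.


13 = 00001101
250 = 11111010
249 = 11111001
126 = 01111110
Binary: 00001101.11111010.11111001.01111110


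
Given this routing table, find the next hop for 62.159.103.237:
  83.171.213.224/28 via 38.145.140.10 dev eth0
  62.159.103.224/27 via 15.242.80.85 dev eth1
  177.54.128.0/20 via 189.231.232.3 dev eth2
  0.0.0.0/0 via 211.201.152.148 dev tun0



Longest prefix match for 62.159.103.237:
  /28 83.171.213.224: no
  /27 62.159.103.224: MATCH
  /20 177.54.128.0: no
  /0 0.0.0.0: MATCH
Selected: next-hop 15.242.80.85 via eth1 (matched /27)


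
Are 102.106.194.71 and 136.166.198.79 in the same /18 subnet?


Mask: 255.255.192.0
102.106.194.71 AND mask = 102.106.192.0
136.166.198.79 AND mask = 136.166.192.0
No, different subnets (102.106.192.0 vs 136.166.192.0)


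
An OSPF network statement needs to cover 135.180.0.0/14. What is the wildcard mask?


Subnet mask: 255.252.0.0
Wildcard = 255.255.255.255 - subnet mask
255 - 255 = 0
255 - 252 = 3
255 - 0 = 255
255 - 0 = 255
Wildcard: 0.3.255.255


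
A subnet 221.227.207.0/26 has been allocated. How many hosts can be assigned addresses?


Host bits = 32 - 26 = 6
Total addresses = 2^6 = 64
Usable = total - 2 (network and broadcast)
Usable hosts: 62
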